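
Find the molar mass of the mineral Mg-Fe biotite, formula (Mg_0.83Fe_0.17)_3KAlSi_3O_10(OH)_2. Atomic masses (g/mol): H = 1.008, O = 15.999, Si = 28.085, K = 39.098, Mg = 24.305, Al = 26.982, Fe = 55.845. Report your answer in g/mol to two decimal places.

The formula mass is the sum 2.49·24.305 + 0.51·55.845 + 1·39.098 + 1·26.982 + 3·28.085 + 12·15.999 + 2·1.008.

433.34 g/mol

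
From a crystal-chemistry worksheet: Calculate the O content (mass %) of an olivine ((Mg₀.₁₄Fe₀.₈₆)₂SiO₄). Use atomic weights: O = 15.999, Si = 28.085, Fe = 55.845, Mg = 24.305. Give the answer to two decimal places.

32.83 mass %

Molar mass of (Mg₀.₁₄Fe₀.₈₆)₂SiO₄: 0.28×24.305 + 1.72×55.845 + 1×28.085 + 4×15.999 = 194.940 g/mol.
Mass of O per formula unit: 4 × 15.999 = 63.996 g.
Weight fraction O = 63.996 / 194.940 = 0.3283.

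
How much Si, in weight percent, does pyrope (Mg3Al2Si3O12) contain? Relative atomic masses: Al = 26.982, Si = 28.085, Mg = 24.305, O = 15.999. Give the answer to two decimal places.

20.90 weight percent

Molar mass of Mg3Al2Si3O12: 3*24.305 + 2*26.982 + 3*28.085 + 12*15.999 = 403.122 g/mol.
Mass of Si per formula unit: 3 × 28.085 = 84.255 g.
Weight fraction Si = 84.255 / 403.122 = 0.2090.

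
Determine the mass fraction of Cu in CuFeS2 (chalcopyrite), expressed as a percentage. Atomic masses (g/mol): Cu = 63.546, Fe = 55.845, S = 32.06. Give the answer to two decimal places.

Molar mass of CuFeS2: 1×63.546 + 1×55.845 + 2×32.06 = 183.511 g/mol.
Mass of Cu per formula unit: 1 × 63.546 = 63.546 g.
Weight fraction Cu = 63.546 / 183.511 = 0.3463.

34.63 weight percent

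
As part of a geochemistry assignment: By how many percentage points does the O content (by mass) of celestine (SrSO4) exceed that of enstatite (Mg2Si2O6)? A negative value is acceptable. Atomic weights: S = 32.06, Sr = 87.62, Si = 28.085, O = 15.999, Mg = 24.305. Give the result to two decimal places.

-12.97 percentage points

O in SrSO4: molar mass 183.676 g/mol; 4×15.999 = 63.996 g → 34.84 wt%.
O in Mg2Si2O6: molar mass 200.774 g/mol; 6×15.999 = 95.994 g → 47.81 wt%.
Difference = 34.84 − 47.81 = -12.97 percentage points.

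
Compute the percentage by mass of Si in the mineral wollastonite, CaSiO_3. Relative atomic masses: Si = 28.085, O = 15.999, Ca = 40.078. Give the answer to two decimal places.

M(CaSiO_3) = 116.160 g/mol.
Si contributes 1 × 28.085 = 28.085 g per mole.
28.085/116.160 = 0.2418 → 24.18%.

24.18 mass %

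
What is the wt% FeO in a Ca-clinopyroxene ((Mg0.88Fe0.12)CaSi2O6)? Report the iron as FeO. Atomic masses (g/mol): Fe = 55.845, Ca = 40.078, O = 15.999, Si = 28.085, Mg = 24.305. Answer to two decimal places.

3.91 wt%

Formula mass = 220.332 g/mol.
0.12 Fe → 0.1200 mol FeO per formula unit; M(FeO) = 71.844, so FeO mass = 8.621 g.
8.621/220.332 × 100 = 3.91 wt%.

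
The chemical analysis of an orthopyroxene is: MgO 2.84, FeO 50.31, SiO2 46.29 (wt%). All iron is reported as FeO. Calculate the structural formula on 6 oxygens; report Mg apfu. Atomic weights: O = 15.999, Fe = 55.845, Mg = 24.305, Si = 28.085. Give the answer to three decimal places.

2.84 wt% MgO ÷ 40.304 g/mol = 0.07046 mol, giving 0.07046 Mg and 0.07046 O.
50.31 wt% FeO ÷ 71.844 g/mol = 0.70027 mol, giving 0.70027 Fe and 0.70027 O.
46.29 wt% SiO2 ÷ 60.083 g/mol = 0.77043 mol, giving 0.77043 Si and 1.54086 O.
Oxygen sums to 2.31159; scaling by 6/2.31159 = 2.59562 puts the formula on 6 O.
Mg: 0.07046 × 2.59562 = 0.183 atoms per formula unit.

0.183 Mg apfu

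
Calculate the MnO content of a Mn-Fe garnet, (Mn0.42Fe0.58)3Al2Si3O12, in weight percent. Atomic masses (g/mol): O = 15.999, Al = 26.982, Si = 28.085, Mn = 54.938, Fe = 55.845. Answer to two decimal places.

18.00 wt%

Molar mass of (Mn0.42Fe0.58)3Al2Si3O12 = 1.26·54.938 + 1.74·55.845 + 2·26.982 + 3·28.085 + 12·15.999 = 496.599 g/mol.
Each formula unit contains 1.26 Mn, equivalent to 1.26/1 = 1.2600 mol MnO.
M(MnO) = 1×54.938 + 1×15.999 = 70.937 g/mol.
Mass of MnO per formula unit = 1.2600 × 70.937 = 89.381 g.
MnO wt% = 89.381 / 496.599 × 100 = 18.00%.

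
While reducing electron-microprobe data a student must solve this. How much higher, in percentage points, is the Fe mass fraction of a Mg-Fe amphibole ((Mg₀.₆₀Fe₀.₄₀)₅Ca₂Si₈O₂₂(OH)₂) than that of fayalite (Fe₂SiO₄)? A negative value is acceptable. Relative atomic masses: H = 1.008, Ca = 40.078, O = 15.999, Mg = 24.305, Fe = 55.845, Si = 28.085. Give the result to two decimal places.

Fe in (Mg₀.₆₀Fe₀.₄₀)₅Ca₂Si₈O₂₂(OH)₂: molar mass 875.433 g/mol; 2×55.845 = 111.690 g → 12.76 wt%.
Fe in Fe₂SiO₄: molar mass 203.771 g/mol; 2×55.845 = 111.690 g → 54.81 wt%.
Difference = 12.76 − 54.81 = -42.05 percentage points.

-42.05 percentage points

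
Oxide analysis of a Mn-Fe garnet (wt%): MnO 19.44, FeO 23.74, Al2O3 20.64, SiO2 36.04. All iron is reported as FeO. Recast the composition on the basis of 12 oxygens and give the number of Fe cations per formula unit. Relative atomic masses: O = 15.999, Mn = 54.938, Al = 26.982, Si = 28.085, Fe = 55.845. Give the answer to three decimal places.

1.644 Fe apfu

MnO (M=70.937): mol = 0.27405; Mn = 0.27405, O = 0.27405.
FeO (M=71.844): mol = 0.33044; Fe = 0.33044, O = 0.33044.
Al2O3 (M=101.961): mol = 0.20243; Al = 0.40486, O = 0.60729.
SiO2 (M=60.083): mol = 0.59984; Si = 0.59984, O = 1.19968.
ΣO = 2.41146; factor = 12/ΣO = 4.97624.
Fe apfu = 0.33044 × 4.97624 = 1.644.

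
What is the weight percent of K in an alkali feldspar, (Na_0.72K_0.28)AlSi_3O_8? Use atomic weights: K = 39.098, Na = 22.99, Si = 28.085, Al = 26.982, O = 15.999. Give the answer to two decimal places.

M((Na_0.72K_0.28)AlSi_3O_8) = 266.729 g/mol.
K contributes 0.28 × 39.098 = 10.947 g per mole.
10.947/266.729 = 0.0410 → 4.10%.

4.10 mass %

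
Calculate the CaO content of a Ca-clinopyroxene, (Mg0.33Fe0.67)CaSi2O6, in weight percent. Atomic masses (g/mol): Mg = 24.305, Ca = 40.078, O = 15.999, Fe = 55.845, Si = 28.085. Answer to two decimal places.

M((Mg0.33Fe0.67)CaSi2O6) = 237.679 g/mol; M(CaO) = 56.077 g/mol.
Moles CaO per formula unit = 1 Ca ÷ 1 = 1.0000.
CaO fraction = (1.0000 × 56.077) / 237.679 = 56.077/237.679 = 0.2359.

23.59 wt%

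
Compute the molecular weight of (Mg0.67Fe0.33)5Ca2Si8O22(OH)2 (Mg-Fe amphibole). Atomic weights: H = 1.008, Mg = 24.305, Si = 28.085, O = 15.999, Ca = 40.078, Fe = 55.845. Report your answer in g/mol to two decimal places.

The formula mass is the sum 3.35·24.305 + 1.65·55.845 + 2·40.078 + 8·28.085 + 24·15.999 + 2·1.008.

864.39 g/mol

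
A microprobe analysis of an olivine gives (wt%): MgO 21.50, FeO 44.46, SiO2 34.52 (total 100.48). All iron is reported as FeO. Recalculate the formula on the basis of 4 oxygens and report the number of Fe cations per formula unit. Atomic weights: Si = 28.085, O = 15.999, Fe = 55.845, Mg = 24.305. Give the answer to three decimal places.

1.076 Fe apfu

MgO (M=40.304): mol = 0.53345; Mg = 0.53345, O = 0.53345.
FeO (M=71.844): mol = 0.61884; Fe = 0.61884, O = 0.61884.
SiO2 (M=60.083): mol = 0.57454; Si = 0.57454, O = 1.14908.
ΣO = 2.30137; factor = 4/ΣO = 1.73810.
Fe apfu = 0.61884 × 1.73810 = 1.076.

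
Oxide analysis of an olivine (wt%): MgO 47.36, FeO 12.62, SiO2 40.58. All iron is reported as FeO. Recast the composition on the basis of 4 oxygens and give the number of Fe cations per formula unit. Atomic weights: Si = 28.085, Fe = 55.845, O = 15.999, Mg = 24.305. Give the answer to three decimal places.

0.260 Fe apfu

47.36 wt% MgO ÷ 40.304 g/mol = 1.17507 mol, giving 1.17507 Mg and 1.17507 O.
12.62 wt% FeO ÷ 71.844 g/mol = 0.17566 mol, giving 0.17566 Fe and 0.17566 O.
40.58 wt% SiO2 ÷ 60.083 g/mol = 0.67540 mol, giving 0.67540 Si and 1.35080 O.
Oxygen sums to 2.70153; scaling by 4/2.70153 = 1.48064 puts the formula on 4 O.
Fe: 0.17566 × 1.48064 = 0.260 atoms per formula unit.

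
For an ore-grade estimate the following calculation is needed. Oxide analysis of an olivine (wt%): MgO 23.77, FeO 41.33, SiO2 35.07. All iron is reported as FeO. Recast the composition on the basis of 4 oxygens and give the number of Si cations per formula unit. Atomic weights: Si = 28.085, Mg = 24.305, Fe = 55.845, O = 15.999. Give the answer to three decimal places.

MgO (M=40.304): mol = 0.58977; Mg = 0.58977, O = 0.58977.
FeO (M=71.844): mol = 0.57527; Fe = 0.57527, O = 0.57527.
SiO2 (M=60.083): mol = 0.58369; Si = 0.58369, O = 1.16738.
ΣO = 2.33242; factor = 4/ΣO = 1.71496.
Si apfu = 0.58369 × 1.71496 = 1.001.

1.001 Si apfu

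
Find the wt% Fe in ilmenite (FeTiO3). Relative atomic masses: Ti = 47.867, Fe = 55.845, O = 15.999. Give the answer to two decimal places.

36.81 mass %

M(FeTiO3) = 151.709 g/mol.
Fe contributes 1 × 55.845 = 55.845 g per mole.
55.845/151.709 = 0.3681 → 36.81%.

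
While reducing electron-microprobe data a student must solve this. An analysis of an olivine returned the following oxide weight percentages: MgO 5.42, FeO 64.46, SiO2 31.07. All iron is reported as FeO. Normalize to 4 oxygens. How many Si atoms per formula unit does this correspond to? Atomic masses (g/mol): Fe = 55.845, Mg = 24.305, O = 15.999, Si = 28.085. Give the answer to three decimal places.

5.42 wt% MgO ÷ 40.304 g/mol = 0.13448 mol, giving 0.13448 Mg and 0.13448 O.
64.46 wt% FeO ÷ 71.844 g/mol = 0.89722 mol, giving 0.89722 Fe and 0.89722 O.
31.07 wt% SiO2 ÷ 60.083 g/mol = 0.51712 mol, giving 0.51712 Si and 1.03424 O.
Oxygen sums to 2.06594; scaling by 4/2.06594 = 1.93616 puts the formula on 4 O.
Si: 0.51712 × 1.93616 = 1.001 atoms per formula unit.

1.001 Si apfu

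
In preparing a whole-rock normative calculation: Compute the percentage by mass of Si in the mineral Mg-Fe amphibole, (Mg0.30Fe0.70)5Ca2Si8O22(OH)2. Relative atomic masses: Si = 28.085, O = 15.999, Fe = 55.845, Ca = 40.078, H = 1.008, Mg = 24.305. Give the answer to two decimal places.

24.35 mass %

M((Mg0.30Fe0.70)5Ca2Si8O22(OH)2) = 922.743 g/mol.
Si contributes 8 × 28.085 = 224.680 g per mole.
224.680/922.743 = 0.2435 → 24.35%.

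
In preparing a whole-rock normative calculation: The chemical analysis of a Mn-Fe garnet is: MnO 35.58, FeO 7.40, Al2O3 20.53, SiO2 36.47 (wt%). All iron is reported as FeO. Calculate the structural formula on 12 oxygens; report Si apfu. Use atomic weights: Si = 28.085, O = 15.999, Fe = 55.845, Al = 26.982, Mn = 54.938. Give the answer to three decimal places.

3.007 Si apfu

MnO: 35.58/70.937 = 0.50157 mol → 0.50157 mol Mn, 0.50157 mol O.
FeO: 7.40/71.844 = 0.10300 mol → 0.10300 mol Fe, 0.10300 mol O.
Al2O3: 20.53/101.961 = 0.20135 mol → 0.40270 mol Al, 0.60405 mol O.
SiO2: 36.47/60.083 = 0.60699 mol → 0.60699 mol Si, 1.21398 mol O.
Total oxygen = 2.42260 mol. Normalization factor = 12/2.42260 = 4.95336.
Si per 12 O = 0.60699 × 4.95336 = 3.007.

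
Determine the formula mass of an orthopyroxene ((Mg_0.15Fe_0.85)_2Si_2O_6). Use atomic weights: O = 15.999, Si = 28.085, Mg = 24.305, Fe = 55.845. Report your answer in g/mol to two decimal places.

254.39 g/mol

M = 0.30*24.305 + 1.70*55.845 + 2*28.085 + 6*15.999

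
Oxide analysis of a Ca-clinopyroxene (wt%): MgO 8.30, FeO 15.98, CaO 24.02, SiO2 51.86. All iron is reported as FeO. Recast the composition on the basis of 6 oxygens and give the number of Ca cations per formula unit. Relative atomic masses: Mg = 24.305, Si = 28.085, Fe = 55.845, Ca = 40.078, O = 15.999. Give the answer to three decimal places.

MgO (M=40.304): mol = 0.20593; Mg = 0.20593, O = 0.20593.
FeO (M=71.844): mol = 0.22243; Fe = 0.22243, O = 0.22243.
CaO (M=56.077): mol = 0.42834; Ca = 0.42834, O = 0.42834.
SiO2 (M=60.083): mol = 0.86314; Si = 0.86314, O = 1.72628.
ΣO = 2.58298; factor = 6/ΣO = 2.32290.
Ca apfu = 0.42834 × 2.32290 = 0.995.

0.995 Ca apfu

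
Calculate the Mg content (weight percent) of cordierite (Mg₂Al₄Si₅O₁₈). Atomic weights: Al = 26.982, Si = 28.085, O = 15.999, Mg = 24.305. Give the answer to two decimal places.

Molar mass of Mg₂Al₄Si₅O₁₈: 2·24.305 + 4·26.982 + 5·28.085 + 18·15.999 = 584.945 g/mol.
Mass of Mg per formula unit: 2 × 24.305 = 48.610 g.
Weight fraction Mg = 48.610 / 584.945 = 0.0831.

8.31 weight percent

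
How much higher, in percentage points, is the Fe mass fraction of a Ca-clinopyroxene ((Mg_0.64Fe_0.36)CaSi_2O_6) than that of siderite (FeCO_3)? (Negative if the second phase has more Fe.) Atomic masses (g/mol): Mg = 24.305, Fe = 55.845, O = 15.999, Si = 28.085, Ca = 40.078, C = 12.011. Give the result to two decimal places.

First mineral: 20.104 g Fe in 227.901 g formula = 8.82 wt% Fe.
Second mineral: 55.845 g Fe in 115.853 g formula = 48.20 wt% Fe.
8.82% − 48.20% gives a difference of -39.38 percentage points.

-39.38 percentage points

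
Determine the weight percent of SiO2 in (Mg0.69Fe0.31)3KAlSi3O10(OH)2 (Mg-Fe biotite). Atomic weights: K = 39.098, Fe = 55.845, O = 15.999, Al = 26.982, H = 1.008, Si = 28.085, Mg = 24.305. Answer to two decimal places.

40.36 wt%

Formula mass = 446.586 g/mol.
3 Si → 3.0000 mol SiO2 per formula unit; M(SiO2) = 60.083, so SiO2 mass = 180.249 g.
180.249/446.586 × 100 = 40.36 wt%.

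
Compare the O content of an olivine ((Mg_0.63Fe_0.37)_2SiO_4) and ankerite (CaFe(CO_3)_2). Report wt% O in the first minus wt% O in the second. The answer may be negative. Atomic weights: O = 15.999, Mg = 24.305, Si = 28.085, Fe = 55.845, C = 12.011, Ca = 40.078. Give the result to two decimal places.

O in (Mg_0.63Fe_0.37)_2SiO_4: molar mass 164.031 g/mol; 4×15.999 = 63.996 g → 39.01 wt%.
O in CaFe(CO_3)_2: molar mass 215.939 g/mol; 6×15.999 = 95.994 g → 44.45 wt%.
Difference = 39.01 − 44.45 = -5.44 percentage points.

-5.44 percentage points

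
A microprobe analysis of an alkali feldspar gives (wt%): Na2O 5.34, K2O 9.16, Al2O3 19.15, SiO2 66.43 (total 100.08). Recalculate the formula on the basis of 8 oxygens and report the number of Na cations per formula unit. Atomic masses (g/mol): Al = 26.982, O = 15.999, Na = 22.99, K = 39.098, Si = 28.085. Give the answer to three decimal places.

Na2O: 5.34/61.979 = 0.08616 mol → 0.17232 mol Na, 0.08616 mol O.
K2O: 9.16/94.195 = 0.09725 mol → 0.19450 mol K, 0.09725 mol O.
Al2O3: 19.15/101.961 = 0.18782 mol → 0.37564 mol Al, 0.56346 mol O.
SiO2: 66.43/60.083 = 1.10564 mol → 1.10564 mol Si, 2.21128 mol O.
Total oxygen = 2.95815 mol. Normalization factor = 8/2.95815 = 2.70439.
Na per 8 O = 0.17232 × 2.70439 = 0.466.

0.466 Na apfu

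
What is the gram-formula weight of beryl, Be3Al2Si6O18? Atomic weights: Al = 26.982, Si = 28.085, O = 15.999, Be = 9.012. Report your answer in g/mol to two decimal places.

537.49 g/mol

The formula mass is the sum 3×9.012 + 2×26.982 + 6×28.085 + 18×15.999.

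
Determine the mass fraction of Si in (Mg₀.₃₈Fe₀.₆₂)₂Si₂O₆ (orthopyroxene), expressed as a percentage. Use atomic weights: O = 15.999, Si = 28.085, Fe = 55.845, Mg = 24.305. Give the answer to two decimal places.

23.42 weight percent

Formula mass = 0.76×24.305 + 1.24×55.845 + 2×28.085 + 6×15.999 = 239.884 g/mol, of which 56.170 g is Si.
So Si makes up 56.170/239.884 = 0.2342 of the mass, i.e. 23.42%.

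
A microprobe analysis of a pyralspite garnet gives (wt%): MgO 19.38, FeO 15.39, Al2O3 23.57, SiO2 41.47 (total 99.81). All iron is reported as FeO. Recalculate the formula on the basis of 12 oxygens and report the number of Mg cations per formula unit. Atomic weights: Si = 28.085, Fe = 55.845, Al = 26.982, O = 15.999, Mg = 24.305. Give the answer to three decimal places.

2.084 Mg apfu

MgO: 19.38/40.304 = 0.48085 mol → 0.48085 mol Mg, 0.48085 mol O.
FeO: 15.39/71.844 = 0.21421 mol → 0.21421 mol Fe, 0.21421 mol O.
Al2O3: 23.57/101.961 = 0.23117 mol → 0.46234 mol Al, 0.69351 mol O.
SiO2: 41.47/60.083 = 0.69021 mol → 0.69021 mol Si, 1.38042 mol O.
Total oxygen = 2.76899 mol. Normalization factor = 12/2.76899 = 4.33371.
Mg per 12 O = 0.48085 × 4.33371 = 2.084.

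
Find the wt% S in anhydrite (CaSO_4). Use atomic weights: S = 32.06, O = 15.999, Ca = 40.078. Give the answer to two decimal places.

M(CaSO_4) = 136.134 g/mol.
S contributes 1 × 32.06 = 32.060 g per mole.
32.060/136.134 = 0.2355 → 23.55%.

23.55 mass %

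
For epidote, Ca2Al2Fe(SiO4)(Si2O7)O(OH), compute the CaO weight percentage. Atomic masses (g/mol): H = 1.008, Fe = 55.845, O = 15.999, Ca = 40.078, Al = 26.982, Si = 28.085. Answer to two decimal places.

23.21 wt%

Molar mass of Ca2Al2Fe(SiO4)(Si2O7)O(OH) = 2*40.078 + 2*26.982 + 1*55.845 + 3*28.085 + 13*15.999 + 1*1.008 = 483.215 g/mol.
Each formula unit contains 2 Ca, equivalent to 2/1 = 2.0000 mol CaO.
M(CaO) = 1×40.078 + 1×15.999 = 56.077 g/mol.
Mass of CaO per formula unit = 2.0000 × 56.077 = 112.154 g.
CaO wt% = 112.154 / 483.215 × 100 = 23.21%.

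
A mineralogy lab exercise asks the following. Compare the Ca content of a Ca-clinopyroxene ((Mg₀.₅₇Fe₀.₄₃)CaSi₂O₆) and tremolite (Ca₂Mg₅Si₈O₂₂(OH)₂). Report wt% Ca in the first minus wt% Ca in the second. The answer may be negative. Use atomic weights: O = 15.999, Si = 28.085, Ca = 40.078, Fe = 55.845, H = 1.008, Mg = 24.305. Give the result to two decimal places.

7.55 percentage points

First mineral: 40.078 g Ca in 230.109 g formula = 17.42 wt% Ca.
Second mineral: 80.156 g Ca in 812.353 g formula = 9.87 wt% Ca.
17.42% − 9.87% gives a difference of 7.55 percentage points.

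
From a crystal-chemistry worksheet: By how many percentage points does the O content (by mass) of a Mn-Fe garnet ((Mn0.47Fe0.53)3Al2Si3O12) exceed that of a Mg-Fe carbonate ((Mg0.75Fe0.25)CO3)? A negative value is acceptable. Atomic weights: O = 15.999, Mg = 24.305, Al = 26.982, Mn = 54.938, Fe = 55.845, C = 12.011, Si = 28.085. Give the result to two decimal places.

First mineral: 191.988 g O in 496.463 g formula = 38.67 wt% O.
Second mineral: 47.997 g O in 92.198 g formula = 52.06 wt% O.
38.67% − 52.06% gives a difference of -13.39 percentage points.

-13.39 percentage points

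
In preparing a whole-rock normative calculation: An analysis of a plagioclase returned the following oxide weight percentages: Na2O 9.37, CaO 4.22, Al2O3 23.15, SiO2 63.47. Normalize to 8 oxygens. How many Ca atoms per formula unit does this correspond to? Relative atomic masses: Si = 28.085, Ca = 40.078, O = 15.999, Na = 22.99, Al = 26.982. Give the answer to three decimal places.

0.199 Ca apfu

Na2O: 9.37/61.979 = 0.15118 mol → 0.30236 mol Na, 0.15118 mol O.
CaO: 4.22/56.077 = 0.07525 mol → 0.07525 mol Ca, 0.07525 mol O.
Al2O3: 23.15/101.961 = 0.22705 mol → 0.45410 mol Al, 0.68115 mol O.
SiO2: 63.47/60.083 = 1.05637 mol → 1.05637 mol Si, 2.11274 mol O.
Total oxygen = 3.02032 mol. Normalization factor = 8/3.02032 = 2.64873.
Ca per 8 O = 0.07525 × 2.64873 = 0.199.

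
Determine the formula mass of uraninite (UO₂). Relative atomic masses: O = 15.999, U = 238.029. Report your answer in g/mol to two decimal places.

270.03 g/mol

M = 1*238.029 + 2*15.999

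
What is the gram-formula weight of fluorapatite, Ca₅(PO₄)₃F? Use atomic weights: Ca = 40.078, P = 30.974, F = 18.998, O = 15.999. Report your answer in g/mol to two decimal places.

The formula mass is the sum 5×40.078 + 3×30.974 + 12×15.999 + 1×18.998.

504.30 g/mol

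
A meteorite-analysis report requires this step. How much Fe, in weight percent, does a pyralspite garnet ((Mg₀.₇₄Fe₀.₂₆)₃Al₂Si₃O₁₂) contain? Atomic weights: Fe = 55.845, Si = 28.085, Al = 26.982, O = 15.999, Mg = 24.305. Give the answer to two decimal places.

M((Mg₀.₇₄Fe₀.₂₆)₃Al₂Si₃O₁₂) = 427.723 g/mol.
Fe contributes 0.78 × 55.845 = 43.559 g per mole.
43.559/427.723 = 0.1018 → 10.18%.

10.18 weight percent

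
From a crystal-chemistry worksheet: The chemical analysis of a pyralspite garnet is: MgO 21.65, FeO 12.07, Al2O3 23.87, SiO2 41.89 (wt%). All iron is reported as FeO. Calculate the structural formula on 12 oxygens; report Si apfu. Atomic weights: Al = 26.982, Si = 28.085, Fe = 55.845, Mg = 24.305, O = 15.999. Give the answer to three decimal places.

MgO (M=40.304): mol = 0.53717; Mg = 0.53717, O = 0.53717.
FeO (M=71.844): mol = 0.16800; Fe = 0.16800, O = 0.16800.
Al2O3 (M=101.961): mol = 0.23411; Al = 0.46822, O = 0.70233.
SiO2 (M=60.083): mol = 0.69720; Si = 0.69720, O = 1.39440.
ΣO = 2.80190; factor = 12/ΣO = 4.28281.
Si apfu = 0.69720 × 4.28281 = 2.986.

2.986 Si apfu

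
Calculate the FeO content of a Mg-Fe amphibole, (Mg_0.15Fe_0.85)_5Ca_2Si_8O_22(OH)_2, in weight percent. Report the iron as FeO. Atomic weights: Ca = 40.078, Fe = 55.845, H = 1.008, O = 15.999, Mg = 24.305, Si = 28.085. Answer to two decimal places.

Formula mass = 946.398 g/mol.
4.25 Fe → 4.2500 mol FeO per formula unit; M(FeO) = 71.844, so FeO mass = 305.337 g.
305.337/946.398 × 100 = 32.26 wt%.

32.26 wt%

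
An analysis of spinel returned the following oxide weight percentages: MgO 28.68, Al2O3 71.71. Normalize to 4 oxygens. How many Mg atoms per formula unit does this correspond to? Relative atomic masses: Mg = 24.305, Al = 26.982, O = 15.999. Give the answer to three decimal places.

1.009 Mg apfu

MgO: 28.68/40.304 = 0.71159 mol → 0.71159 mol Mg, 0.71159 mol O.
Al2O3: 71.71/101.961 = 0.70331 mol → 1.40662 mol Al, 2.10993 mol O.
Total oxygen = 2.82152 mol. Normalization factor = 4/2.82152 = 1.41768.
Mg per 4 O = 0.71159 × 1.41768 = 1.009.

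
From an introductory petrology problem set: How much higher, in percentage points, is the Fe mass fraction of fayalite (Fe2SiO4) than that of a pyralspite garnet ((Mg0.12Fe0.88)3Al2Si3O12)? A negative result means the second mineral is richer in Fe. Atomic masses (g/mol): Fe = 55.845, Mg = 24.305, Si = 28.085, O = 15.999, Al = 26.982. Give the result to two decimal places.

M(Fe2SiO4) = 203.771 g/mol, so wt% Fe = 111.690/203.771 × 100 = 54.81%.
M((Mg0.12Fe0.88)3Al2Si3O12) = 486.388 g/mol, so wt% Fe = 147.431/486.388 × 100 = 30.31%.
54.81 − 30.31 = 24.50 pp.

24.50 percentage points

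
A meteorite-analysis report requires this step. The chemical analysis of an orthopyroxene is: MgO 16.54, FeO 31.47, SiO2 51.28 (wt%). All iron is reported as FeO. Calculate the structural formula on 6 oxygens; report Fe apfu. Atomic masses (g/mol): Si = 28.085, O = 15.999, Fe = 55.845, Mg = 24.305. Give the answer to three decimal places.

16.54 wt% MgO ÷ 40.304 g/mol = 0.41038 mol, giving 0.41038 Mg and 0.41038 O.
31.47 wt% FeO ÷ 71.844 g/mol = 0.43803 mol, giving 0.43803 Fe and 0.43803 O.
51.28 wt% SiO2 ÷ 60.083 g/mol = 0.85349 mol, giving 0.85349 Si and 1.70698 O.
Oxygen sums to 2.55539; scaling by 6/2.55539 = 2.34798 puts the formula on 6 O.
Fe: 0.43803 × 2.34798 = 1.028 atoms per formula unit.

1.028 Fe apfu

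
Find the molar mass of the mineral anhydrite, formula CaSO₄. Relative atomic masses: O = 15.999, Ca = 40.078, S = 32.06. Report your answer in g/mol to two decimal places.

Ca: 1 × 40.078 = 40.0780
S: 1 × 32.06 = 32.0600
O: 4 × 15.999 = 63.9960
Summing the contributions gives the formula mass.

136.13 g/mol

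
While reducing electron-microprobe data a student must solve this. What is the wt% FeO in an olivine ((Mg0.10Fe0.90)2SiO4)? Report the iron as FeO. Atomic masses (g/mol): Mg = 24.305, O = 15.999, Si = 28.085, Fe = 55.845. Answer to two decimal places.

Formula mass = 197.463 g/mol.
1.80 Fe → 1.8000 mol FeO per formula unit; M(FeO) = 71.844, so FeO mass = 129.319 g.
129.319/197.463 × 100 = 65.49 wt%.

65.49 wt%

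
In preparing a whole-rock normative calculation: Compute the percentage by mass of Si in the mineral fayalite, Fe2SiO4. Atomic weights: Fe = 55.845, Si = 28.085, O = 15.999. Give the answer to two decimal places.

M(Fe2SiO4) = 203.771 g/mol.
Si contributes 1 × 28.085 = 28.085 g per mole.
28.085/203.771 = 0.1378 → 13.78%.

13.78 weight percent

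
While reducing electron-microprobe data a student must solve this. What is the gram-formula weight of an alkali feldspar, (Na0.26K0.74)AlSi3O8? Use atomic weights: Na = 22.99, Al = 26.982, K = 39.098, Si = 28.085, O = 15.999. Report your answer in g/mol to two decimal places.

M = 0.26·22.99 + 0.74·39.098 + 1·26.982 + 3·28.085 + 8·15.999

274.14 g/mol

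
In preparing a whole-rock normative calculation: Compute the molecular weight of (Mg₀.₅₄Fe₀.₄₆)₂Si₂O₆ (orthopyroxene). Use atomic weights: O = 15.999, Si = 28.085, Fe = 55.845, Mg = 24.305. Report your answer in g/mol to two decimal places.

229.79 g/mol

M = 1.08*24.305 + 0.92*55.845 + 2*28.085 + 6*15.999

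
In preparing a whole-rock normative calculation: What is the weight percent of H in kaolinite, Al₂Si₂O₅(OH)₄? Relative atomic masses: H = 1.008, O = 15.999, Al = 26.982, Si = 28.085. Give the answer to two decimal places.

1.56 wt%

Molar mass of Al₂Si₂O₅(OH)₄: 2*26.982 + 2*28.085 + 9*15.999 + 4*1.008 = 258.157 g/mol.
Mass of H per formula unit: 4 × 1.008 = 4.032 g.
Weight fraction H = 4.032 / 258.157 = 0.0156.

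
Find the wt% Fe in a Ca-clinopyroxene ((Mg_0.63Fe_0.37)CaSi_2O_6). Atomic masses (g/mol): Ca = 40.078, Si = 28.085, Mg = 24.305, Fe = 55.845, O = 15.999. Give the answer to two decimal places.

Molar mass of (Mg_0.63Fe_0.37)CaSi_2O_6: 0.63·24.305 + 0.37·55.845 + 1·40.078 + 2·28.085 + 6·15.999 = 228.217 g/mol.
Mass of Fe per formula unit: 0.37 × 55.845 = 20.663 g.
Weight fraction Fe = 20.663 / 228.217 = 0.0905.

9.05 wt%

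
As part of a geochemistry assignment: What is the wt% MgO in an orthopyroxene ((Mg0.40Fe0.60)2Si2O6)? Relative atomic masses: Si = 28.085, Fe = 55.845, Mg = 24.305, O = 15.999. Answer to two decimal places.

13.51 wt%

M((Mg0.40Fe0.60)2Si2O6) = 238.622 g/mol; M(MgO) = 40.304 g/mol.
Moles MgO per formula unit = 0.80 Mg ÷ 1 = 0.8000.
MgO fraction = (0.8000 × 40.304) / 238.622 = 32.243/238.622 = 0.1351.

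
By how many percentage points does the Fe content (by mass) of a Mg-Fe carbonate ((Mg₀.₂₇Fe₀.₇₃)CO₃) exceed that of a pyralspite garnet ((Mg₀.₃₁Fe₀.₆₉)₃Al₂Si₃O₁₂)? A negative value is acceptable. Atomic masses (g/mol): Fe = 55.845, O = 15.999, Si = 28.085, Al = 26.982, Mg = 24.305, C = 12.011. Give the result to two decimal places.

13.30 percentage points

First mineral: 40.767 g Fe in 107.337 g formula = 37.98 wt% Fe.
Second mineral: 115.599 g Fe in 468.410 g formula = 24.68 wt% Fe.
37.98% − 24.68% gives a difference of 13.30 percentage points.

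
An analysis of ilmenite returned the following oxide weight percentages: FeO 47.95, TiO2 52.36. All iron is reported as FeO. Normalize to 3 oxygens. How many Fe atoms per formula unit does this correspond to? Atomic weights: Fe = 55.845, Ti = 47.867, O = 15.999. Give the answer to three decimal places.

47.95 wt% FeO ÷ 71.844 g/mol = 0.66742 mol, giving 0.66742 Fe and 0.66742 O.
52.36 wt% TiO2 ÷ 79.865 g/mol = 0.65561 mol, giving 0.65561 Ti and 1.31122 O.
Oxygen sums to 1.97864; scaling by 3/1.97864 = 1.51619 puts the formula on 3 O.
Fe: 0.66742 × 1.51619 = 1.012 atoms per formula unit.

1.012 Fe apfu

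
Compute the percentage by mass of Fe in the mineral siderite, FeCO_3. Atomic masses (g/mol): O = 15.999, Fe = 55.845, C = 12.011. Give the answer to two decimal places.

48.20 weight percent

Formula mass = 1×55.845 + 1×12.011 + 3×15.999 = 115.853 g/mol, of which 55.845 g is Fe.
So Fe makes up 55.845/115.853 = 0.4820 of the mass, i.e. 48.20%.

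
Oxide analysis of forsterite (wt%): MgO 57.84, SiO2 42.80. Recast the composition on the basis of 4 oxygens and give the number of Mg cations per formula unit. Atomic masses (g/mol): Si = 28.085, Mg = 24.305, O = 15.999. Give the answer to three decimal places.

2.007 Mg apfu

MgO (M=40.304): mol = 1.43509; Mg = 1.43509, O = 1.43509.
SiO2 (M=60.083): mol = 0.71235; Si = 0.71235, O = 1.42470.
ΣO = 2.85979; factor = 4/ΣO = 1.39870.
Mg apfu = 1.43509 × 1.39870 = 2.007.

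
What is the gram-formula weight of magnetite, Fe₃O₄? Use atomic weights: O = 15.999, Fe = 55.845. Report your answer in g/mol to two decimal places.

231.53 g/mol

Fe: 3 × 55.845 = 167.5350
O: 4 × 15.999 = 63.9960
Summing the contributions gives the formula mass.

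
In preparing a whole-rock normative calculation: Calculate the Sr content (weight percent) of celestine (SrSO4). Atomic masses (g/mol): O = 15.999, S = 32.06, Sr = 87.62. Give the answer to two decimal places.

47.70 weight percent

Formula mass = 1×87.62 + 1×32.06 + 4×15.999 = 183.676 g/mol, of which 87.620 g is Sr.
So Sr makes up 87.620/183.676 = 0.4770 of the mass, i.e. 47.70%.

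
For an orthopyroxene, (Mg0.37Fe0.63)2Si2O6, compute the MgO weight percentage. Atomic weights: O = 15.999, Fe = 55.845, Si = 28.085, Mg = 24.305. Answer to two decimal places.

Molar mass of (Mg0.37Fe0.63)2Si2O6 = 0.74·24.305 + 1.26·55.845 + 2·28.085 + 6·15.999 = 240.514 g/mol.
Each formula unit contains 0.74 Mg, equivalent to 0.74/1 = 0.7400 mol MgO.
M(MgO) = 1×24.305 + 1×15.999 = 40.304 g/mol.
Mass of MgO per formula unit = 0.7400 × 40.304 = 29.825 g.
MgO wt% = 29.825 / 240.514 × 100 = 12.40%.

12.40 wt%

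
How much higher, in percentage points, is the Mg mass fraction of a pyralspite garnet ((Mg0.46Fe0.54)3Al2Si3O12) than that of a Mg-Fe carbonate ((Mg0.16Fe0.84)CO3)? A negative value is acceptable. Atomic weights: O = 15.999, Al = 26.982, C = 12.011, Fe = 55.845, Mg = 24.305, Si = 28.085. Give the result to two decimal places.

3.87 percentage points

First mineral: 33.541 g Mg in 454.217 g formula = 7.38 wt% Mg.
Second mineral: 3.889 g Mg in 110.807 g formula = 3.51 wt% Mg.
7.38% − 3.51% gives a difference of 3.87 percentage points.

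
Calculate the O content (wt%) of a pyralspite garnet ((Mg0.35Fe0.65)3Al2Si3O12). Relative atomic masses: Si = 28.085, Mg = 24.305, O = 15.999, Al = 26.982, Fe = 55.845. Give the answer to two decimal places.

41.32 wt%

Molar mass of (Mg0.35Fe0.65)3Al2Si3O12: 1.05×24.305 + 1.95×55.845 + 2×26.982 + 3×28.085 + 12×15.999 = 464.625 g/mol.
Mass of O per formula unit: 12 × 15.999 = 191.988 g.
Weight fraction O = 191.988 / 464.625 = 0.4132.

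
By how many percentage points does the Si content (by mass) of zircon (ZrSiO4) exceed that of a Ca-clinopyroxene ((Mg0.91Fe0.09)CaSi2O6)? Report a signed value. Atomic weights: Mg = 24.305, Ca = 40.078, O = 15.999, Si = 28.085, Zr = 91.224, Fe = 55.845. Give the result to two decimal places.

-10.28 percentage points

M(ZrSiO4) = 183.305 g/mol, so wt% Si = 28.085/183.305 × 100 = 15.32%.
M((Mg0.91Fe0.09)CaSi2O6) = 219.386 g/mol, so wt% Si = 56.170/219.386 × 100 = 25.60%.
15.32 − 25.60 = -10.28 pp.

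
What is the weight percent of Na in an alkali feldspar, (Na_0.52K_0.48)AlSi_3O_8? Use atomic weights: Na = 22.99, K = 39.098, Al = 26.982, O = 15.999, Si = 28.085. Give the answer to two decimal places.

M((Na_0.52K_0.48)AlSi_3O_8) = 269.951 g/mol.
Na contributes 0.52 × 22.99 = 11.955 g per mole.
11.955/269.951 = 0.0443 → 4.43%.

4.43 wt%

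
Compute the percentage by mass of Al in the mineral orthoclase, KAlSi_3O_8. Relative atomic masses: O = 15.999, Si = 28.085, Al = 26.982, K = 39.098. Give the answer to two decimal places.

Formula mass = 1×39.098 + 1×26.982 + 3×28.085 + 8×15.999 = 278.327 g/mol, of which 26.982 g is Al.
So Al makes up 26.982/278.327 = 0.0969 of the mass, i.e. 9.69%.

9.69 weight percent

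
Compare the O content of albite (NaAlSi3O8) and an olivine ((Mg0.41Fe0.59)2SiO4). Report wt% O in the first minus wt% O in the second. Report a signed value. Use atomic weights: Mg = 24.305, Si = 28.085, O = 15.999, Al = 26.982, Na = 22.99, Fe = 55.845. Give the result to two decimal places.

12.84 percentage points

O in NaAlSi3O8: molar mass 262.219 g/mol; 8×15.999 = 127.992 g → 48.81 wt%.
O in (Mg0.41Fe0.59)2SiO4: molar mass 177.908 g/mol; 4×15.999 = 63.996 g → 35.97 wt%.
Difference = 48.81 − 35.97 = 12.84 percentage points.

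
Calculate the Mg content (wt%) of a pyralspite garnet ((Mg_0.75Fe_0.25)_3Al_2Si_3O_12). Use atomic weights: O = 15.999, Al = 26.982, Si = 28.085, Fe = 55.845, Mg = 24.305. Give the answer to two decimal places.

12.81 wt%

M((Mg_0.75Fe_0.25)_3Al_2Si_3O_12) = 426.777 g/mol.
Mg contributes 2.25 × 24.305 = 54.686 g per mole.
54.686/426.777 = 0.1281 → 12.81%.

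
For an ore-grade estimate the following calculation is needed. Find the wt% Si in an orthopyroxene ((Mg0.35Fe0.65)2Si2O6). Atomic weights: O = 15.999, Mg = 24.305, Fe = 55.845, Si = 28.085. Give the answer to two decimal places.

23.23 wt%

Formula mass = 0.70×24.305 + 1.30×55.845 + 2×28.085 + 6×15.999 = 241.776 g/mol, of which 56.170 g is Si.
So Si makes up 56.170/241.776 = 0.2323 of the mass, i.e. 23.23%.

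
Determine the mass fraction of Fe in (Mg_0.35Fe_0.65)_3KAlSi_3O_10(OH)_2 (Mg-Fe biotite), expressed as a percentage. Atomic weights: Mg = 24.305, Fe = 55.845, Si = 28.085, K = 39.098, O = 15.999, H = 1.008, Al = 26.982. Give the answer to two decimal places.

22.75 wt%

Formula mass = 1.05*24.305 + 1.95*55.845 + 1*39.098 + 1*26.982 + 3*28.085 + 12*15.999 + 2*1.008 = 478.757 g/mol, of which 108.898 g is Fe.
So Fe makes up 108.898/478.757 = 0.2275 of the mass, i.e. 22.75%.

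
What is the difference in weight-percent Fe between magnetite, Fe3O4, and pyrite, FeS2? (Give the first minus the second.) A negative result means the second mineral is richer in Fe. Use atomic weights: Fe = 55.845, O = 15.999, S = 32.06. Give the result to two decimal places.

Fe in Fe3O4: molar mass 231.531 g/mol; 3×55.845 = 167.535 g → 72.36 wt%.
Fe in FeS2: molar mass 119.965 g/mol; 1×55.845 = 55.845 g → 46.55 wt%.
Difference = 72.36 − 46.55 = 25.81 percentage points.

25.81 percentage points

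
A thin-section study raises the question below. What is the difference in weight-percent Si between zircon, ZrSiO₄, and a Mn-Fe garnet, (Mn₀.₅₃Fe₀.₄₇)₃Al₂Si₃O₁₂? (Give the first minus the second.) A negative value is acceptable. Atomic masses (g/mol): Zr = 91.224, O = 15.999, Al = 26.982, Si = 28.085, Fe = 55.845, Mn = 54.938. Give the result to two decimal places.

-1.66 percentage points

Si in ZrSiO₄: molar mass 183.305 g/mol; 1×28.085 = 28.085 g → 15.32 wt%.
Si in (Mn₀.₅₃Fe₀.₄₇)₃Al₂Si₃O₁₂: molar mass 496.300 g/mol; 3×28.085 = 84.255 g → 16.98 wt%.
Difference = 15.32 − 16.98 = -1.66 percentage points.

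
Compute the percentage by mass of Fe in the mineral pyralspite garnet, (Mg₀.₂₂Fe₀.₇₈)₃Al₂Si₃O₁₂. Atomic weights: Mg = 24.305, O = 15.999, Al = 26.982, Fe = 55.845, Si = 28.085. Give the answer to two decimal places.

27.40 weight percent

Formula mass = 0.66*24.305 + 2.34*55.845 + 2*26.982 + 3*28.085 + 12*15.999 = 476.926 g/mol, of which 130.677 g is Fe.
So Fe makes up 130.677/476.926 = 0.2740 of the mass, i.e. 27.40%.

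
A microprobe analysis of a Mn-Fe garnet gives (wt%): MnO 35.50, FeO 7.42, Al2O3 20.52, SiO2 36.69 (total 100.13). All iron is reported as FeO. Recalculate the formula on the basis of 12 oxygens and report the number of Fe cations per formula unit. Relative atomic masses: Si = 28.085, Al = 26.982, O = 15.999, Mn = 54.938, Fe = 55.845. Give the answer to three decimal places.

0.510 Fe apfu

MnO (M=70.937): mol = 0.50044; Mn = 0.50044, O = 0.50044.
FeO (M=71.844): mol = 0.10328; Fe = 0.10328, O = 0.10328.
Al2O3 (M=101.961): mol = 0.20125; Al = 0.40250, O = 0.60375.
SiO2 (M=60.083): mol = 0.61066; Si = 0.61066, O = 1.22132.
ΣO = 2.42879; factor = 12/ΣO = 4.94073.
Fe apfu = 0.10328 × 4.94073 = 0.510.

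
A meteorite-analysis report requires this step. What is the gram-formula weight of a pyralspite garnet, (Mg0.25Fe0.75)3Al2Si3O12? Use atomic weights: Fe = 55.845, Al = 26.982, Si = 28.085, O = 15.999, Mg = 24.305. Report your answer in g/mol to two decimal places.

The formula mass is the sum 0.75(24.305) + 2.25(55.845) + 2(26.982) + 3(28.085) + 12(15.999).

474.09 g/mol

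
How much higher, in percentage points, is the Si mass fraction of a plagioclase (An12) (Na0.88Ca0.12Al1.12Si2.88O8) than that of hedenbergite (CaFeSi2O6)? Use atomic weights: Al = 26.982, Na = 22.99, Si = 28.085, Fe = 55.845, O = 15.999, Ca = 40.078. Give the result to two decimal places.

7.98 percentage points

Si in Na0.88Ca0.12Al1.12Si2.88O8: molar mass 264.137 g/mol; 2.88×28.085 = 80.885 g → 30.62 wt%.
Si in CaFeSi2O6: molar mass 248.087 g/mol; 2×28.085 = 56.170 g → 22.64 wt%.
Difference = 30.62 − 22.64 = 7.98 percentage points.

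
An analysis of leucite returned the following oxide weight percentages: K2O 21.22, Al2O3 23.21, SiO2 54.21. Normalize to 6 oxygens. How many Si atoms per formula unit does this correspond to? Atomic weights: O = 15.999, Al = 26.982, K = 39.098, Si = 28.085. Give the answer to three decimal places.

K2O: 21.22/94.195 = 0.22528 mol → 0.45056 mol K, 0.22528 mol O.
Al2O3: 23.21/101.961 = 0.22764 mol → 0.45528 mol Al, 0.68292 mol O.
SiO2: 54.21/60.083 = 0.90225 mol → 0.90225 mol Si, 1.80450 mol O.
Total oxygen = 2.71270 mol. Normalization factor = 6/2.71270 = 2.21182.
Si per 6 O = 0.90225 × 2.21182 = 1.996.

1.996 Si apfu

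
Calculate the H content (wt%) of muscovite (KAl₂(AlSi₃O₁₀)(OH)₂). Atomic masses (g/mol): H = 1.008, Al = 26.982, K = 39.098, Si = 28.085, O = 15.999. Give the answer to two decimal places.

0.51 wt%

Formula mass = 1×39.098 + 3×26.982 + 3×28.085 + 12×15.999 + 2×1.008 = 398.303 g/mol, of which 2.016 g is H.
So H makes up 2.016/398.303 = 0.0051 of the mass, i.e. 0.51%.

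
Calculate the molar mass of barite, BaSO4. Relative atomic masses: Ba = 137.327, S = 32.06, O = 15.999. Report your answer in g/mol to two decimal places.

The formula mass is the sum 1*137.327 + 1*32.06 + 4*15.999.

233.38 g/mol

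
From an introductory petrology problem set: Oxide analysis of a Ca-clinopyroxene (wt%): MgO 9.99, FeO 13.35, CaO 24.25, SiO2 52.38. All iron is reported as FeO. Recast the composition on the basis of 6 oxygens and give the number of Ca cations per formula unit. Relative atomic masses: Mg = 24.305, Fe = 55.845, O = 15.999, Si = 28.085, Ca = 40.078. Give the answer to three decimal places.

0.994 Ca apfu

9.99 wt% MgO ÷ 40.304 g/mol = 0.24787 mol, giving 0.24787 Mg and 0.24787 O.
13.35 wt% FeO ÷ 71.844 g/mol = 0.18582 mol, giving 0.18582 Fe and 0.18582 O.
24.25 wt% CaO ÷ 56.077 g/mol = 0.43244 mol, giving 0.43244 Ca and 0.43244 O.
52.38 wt% SiO2 ÷ 60.083 g/mol = 0.87179 mol, giving 0.87179 Si and 1.74358 O.
Oxygen sums to 2.60971; scaling by 6/2.60971 = 2.29911 puts the formula on 6 O.
Ca: 0.43244 × 2.29911 = 0.994 atoms per formula unit.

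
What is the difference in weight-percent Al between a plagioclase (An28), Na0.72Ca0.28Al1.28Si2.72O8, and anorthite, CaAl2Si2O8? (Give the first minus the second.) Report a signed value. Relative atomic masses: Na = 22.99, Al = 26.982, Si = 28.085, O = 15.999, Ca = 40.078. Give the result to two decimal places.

M(Na0.72Ca0.28Al1.28Si2.72O8) = 266.695 g/mol, so wt% Al = 34.537/266.695 × 100 = 12.95%.
M(CaAl2Si2O8) = 278.204 g/mol, so wt% Al = 53.964/278.204 × 100 = 19.40%.
12.95 − 19.40 = -6.45 pp.

-6.45 percentage points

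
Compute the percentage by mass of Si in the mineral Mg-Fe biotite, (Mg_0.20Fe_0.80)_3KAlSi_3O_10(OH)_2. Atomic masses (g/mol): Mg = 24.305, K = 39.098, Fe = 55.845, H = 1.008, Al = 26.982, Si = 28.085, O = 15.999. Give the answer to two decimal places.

Molar mass of (Mg_0.20Fe_0.80)_3KAlSi_3O_10(OH)_2: 0.60×24.305 + 2.40×55.845 + 1×39.098 + 1×26.982 + 3×28.085 + 12×15.999 + 2×1.008 = 492.950 g/mol.
Mass of Si per formula unit: 3 × 28.085 = 84.255 g.
Weight fraction Si = 84.255 / 492.950 = 0.1709.

17.09 wt%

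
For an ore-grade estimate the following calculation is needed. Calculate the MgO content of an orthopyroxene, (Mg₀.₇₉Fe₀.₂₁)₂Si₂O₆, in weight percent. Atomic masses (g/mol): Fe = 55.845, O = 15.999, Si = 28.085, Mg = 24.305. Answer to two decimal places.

M((Mg₀.₇₉Fe₀.₂₁)₂Si₂O₆) = 214.021 g/mol; M(MgO) = 40.304 g/mol.
Moles MgO per formula unit = 1.58 Mg ÷ 1 = 1.5800.
MgO fraction = (1.5800 × 40.304) / 214.021 = 63.680/214.021 = 0.2975.

29.75 wt%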